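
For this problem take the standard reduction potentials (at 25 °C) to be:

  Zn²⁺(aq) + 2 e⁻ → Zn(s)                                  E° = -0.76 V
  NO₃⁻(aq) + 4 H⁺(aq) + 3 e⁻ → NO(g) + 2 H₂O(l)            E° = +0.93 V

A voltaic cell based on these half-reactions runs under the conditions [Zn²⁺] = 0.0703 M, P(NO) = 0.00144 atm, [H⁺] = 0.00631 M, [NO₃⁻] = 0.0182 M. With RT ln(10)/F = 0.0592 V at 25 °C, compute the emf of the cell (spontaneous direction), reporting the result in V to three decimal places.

NO₃⁻/NO is the cathode (higher E°), Zn²⁺/Zn the anode: E°cell = +0.93 − (-0.76) = +1.69 V, n = 6.
Overall: 2 NO₃⁻(aq) + 8 H⁺(aq) + 3 Zn(s) → 2 NO(g) + 4 H₂O(l) + 3 Zn²⁺(aq)
Q = P(NO)^2·[Zn²⁺]^3 / ([NO₃⁻]^2·[H⁺]^8); log Q = 11.937.
E = E° − (0.0592/n) log Q = +1.69 − (0.0592/6)(11.937) = +1.572 V.

+1.572 V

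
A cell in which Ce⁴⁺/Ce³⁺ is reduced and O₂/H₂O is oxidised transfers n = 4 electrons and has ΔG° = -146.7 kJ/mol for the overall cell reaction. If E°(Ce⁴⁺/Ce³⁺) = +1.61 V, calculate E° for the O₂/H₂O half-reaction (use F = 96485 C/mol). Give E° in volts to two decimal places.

+1.23 V

E°cell = −ΔG°/(nF) = −(-146.7×10³)/((4)(96485)) = +0.380 V.
Since Ce⁴⁺/Ce³⁺ is the cathode and O₂/H₂O the anode, E°cell = E°(Ce⁴⁺/Ce³⁺) − E°(O₂/H₂O).
So E°(O₂/H₂O) = E°(Ce⁴⁺/Ce³⁺) − E°cell = (+1.61) − (+0.380) = +1.23 V.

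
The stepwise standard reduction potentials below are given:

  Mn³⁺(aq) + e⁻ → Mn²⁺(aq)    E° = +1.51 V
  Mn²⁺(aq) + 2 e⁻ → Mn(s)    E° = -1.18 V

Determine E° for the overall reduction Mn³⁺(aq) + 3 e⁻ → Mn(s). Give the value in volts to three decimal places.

Since ΔG° = −nFE° is additive over sequential reductions, n₃E°₃ = n₁E°₁ + n₂E°₂.
E°₃ = (1×+1.51 + 2×-1.18) / 3 = (-0.850) / 3 = -0.283 V.

-0.283 V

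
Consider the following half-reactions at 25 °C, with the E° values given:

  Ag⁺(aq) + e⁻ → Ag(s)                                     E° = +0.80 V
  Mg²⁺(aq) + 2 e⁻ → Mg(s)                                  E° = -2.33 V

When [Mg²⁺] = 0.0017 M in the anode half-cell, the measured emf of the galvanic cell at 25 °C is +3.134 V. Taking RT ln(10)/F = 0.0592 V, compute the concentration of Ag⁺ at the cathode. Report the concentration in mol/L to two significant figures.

Ag⁺/Ag is the cathode, Mg²⁺/Mg the anode: E°cell = +3.13 V, n = 2.
Overall reaction: 2 Ag⁺(aq) + Mg(s) → 2 Ag(s) + Mg²⁺(aq); Q = [Mg²⁺]^1/[Ag⁺]^2.
From E = E° − (0.0592/n) log Q: log Q = (E° − E)·n/0.0592 = (+3.13 − (+3.134))·2/0.0592 = -0.1351.
So 2·log[Ag⁺] = 1·log(0.0017) − log Q = -2.7696 − (-0.1351) = -2.6345; log[Ag⁺] = -2.6345 / 2 = -1.3173; [Ag⁺] = 10^(-1.3173) ≈ 0.048 M.

0.048 M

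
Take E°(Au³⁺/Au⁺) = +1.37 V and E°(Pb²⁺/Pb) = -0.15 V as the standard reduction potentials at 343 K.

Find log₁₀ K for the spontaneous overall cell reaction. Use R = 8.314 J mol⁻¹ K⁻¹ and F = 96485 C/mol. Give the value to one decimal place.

44.7

Cathode: Au³⁺/Au⁺; anode: Pb²⁺/Pb. E°cell = (+1.37) − (-0.15) = +1.52 V, with n = 2.
ΔG° = −nFE° = −RT ln K, so ln K = nFE°/(RT) = (2)(96485)(+1.52) / ((8.314)(343)) = 102.856.
log₁₀ K = 102.856 / ln 10 = 44.7.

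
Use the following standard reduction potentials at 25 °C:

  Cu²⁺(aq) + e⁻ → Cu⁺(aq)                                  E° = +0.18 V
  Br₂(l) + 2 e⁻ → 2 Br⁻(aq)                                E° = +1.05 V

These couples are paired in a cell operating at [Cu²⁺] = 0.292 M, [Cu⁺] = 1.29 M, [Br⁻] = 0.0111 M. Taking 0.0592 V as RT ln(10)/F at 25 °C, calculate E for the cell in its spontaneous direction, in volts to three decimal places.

Br₂/Br⁻ is the cathode (higher E°), Cu²⁺/Cu⁺ the anode: E°cell = +1.05 − (+0.18) = +0.87 V, n = 2.
Overall: Br₂(l) + 2 Cu⁺(aq) → 2 Br⁻(aq) + 2 Cu²⁺(aq)
Q = [Br⁻]^2·[Cu²⁺]^2 / ([Cu⁺]^2); log Q = -5.200.
E = E° − (0.0592/n) log Q = +0.87 − (0.0592/2)(-5.200) = +1.024 V.

+1.024 V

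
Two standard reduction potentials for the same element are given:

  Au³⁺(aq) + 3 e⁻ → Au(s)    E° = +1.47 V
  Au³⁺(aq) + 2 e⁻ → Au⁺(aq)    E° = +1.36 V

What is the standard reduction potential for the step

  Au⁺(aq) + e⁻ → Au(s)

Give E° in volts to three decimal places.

Sequential free energies add, so n₃E°₃ = n₁E°₁ + n₂E°₂.
With n₃ = 3, and the known step contributing 2×(+1.36) V, the unknown satisfies 1·E° = 3×(+1.47) − 2×(+1.36) = +1.690.
E° = +1.690 / 1 = +1.690 V.

+1.690 V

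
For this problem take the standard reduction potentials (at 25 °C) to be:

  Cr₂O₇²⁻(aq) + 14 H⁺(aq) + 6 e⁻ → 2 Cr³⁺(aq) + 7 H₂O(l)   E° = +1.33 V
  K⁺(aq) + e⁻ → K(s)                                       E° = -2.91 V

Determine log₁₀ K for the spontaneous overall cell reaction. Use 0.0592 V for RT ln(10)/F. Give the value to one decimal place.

429.7

Cathode: Cr₂O₇²⁻/Cr³⁺; anode: K⁺/K. E°cell = +4.24 V, n = 6.
log K = nE°cell / 0.0592 = (6)(+4.24) / 0.0592 = 429.7.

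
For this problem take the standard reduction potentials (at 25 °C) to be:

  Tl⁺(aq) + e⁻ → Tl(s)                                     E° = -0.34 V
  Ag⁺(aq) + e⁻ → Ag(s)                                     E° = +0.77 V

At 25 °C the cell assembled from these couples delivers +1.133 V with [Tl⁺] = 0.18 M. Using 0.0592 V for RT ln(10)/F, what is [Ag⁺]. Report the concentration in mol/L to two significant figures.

Ag⁺/Ag is the cathode, Tl⁺/Tl the anode: E°cell = +1.11 V, n = 1.
Overall reaction: Ag⁺(aq) + Tl(s) → Ag(s) + Tl⁺(aq); Q = [Tl⁺]^1/[Ag⁺]^1.
From E = E° − (0.0592/n) log Q: log Q = (E° − E)·n/0.0592 = (+1.11 − (+1.133))·1/0.0592 = -0.3885.
So 1·log[Ag⁺] = 1·log(0.18) − log Q = -0.7447 − (-0.3885) = -0.3562; [Ag⁺] = 10^(-0.3562) ≈ 0.44 M.

0.44 M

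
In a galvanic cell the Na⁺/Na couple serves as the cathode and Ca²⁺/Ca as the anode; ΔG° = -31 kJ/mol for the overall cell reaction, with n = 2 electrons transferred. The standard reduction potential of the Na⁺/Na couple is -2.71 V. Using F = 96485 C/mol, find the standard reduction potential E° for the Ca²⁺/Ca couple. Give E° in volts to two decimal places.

E°cell = −ΔG°/(nF) = −(-31×10³)/((2)(96485)) = +0.161 V.
Since Na⁺/Na is the cathode and Ca²⁺/Ca the anode, E°cell = E°(Na⁺/Na) − E°(Ca²⁺/Ca).
So E°(Ca²⁺/Ca) = E°(Na⁺/Na) − E°cell = (-2.71) − (+0.161) = -2.87 V.

-2.87 V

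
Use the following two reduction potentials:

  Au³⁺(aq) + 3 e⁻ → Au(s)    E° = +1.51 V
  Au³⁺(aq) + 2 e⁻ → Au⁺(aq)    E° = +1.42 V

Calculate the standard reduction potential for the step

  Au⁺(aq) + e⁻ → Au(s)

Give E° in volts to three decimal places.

Sequential free energies add, so n₃E°₃ = n₁E°₁ + n₂E°₂.
With n₃ = 3, and the known step contributing 2×(+1.42) V, the unknown satisfies 1·E° = 3×(+1.51) − 2×(+1.42) = +1.690.
E° = +1.690 / 1 = +1.690 V.

+1.690 V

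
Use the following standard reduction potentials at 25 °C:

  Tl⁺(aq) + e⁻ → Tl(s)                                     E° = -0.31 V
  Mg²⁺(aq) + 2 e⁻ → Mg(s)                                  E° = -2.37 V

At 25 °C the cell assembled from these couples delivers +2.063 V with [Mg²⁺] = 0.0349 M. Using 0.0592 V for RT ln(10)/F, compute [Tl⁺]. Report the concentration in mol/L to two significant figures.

0.21 M

Tl⁺/Tl is the cathode, Mg²⁺/Mg the anode: E°cell = +2.06 V, n = 2.
Overall reaction: 2 Tl⁺(aq) + Mg(s) → 2 Tl(s) + Mg²⁺(aq); Q = [Mg²⁺]^1/[Tl⁺]^2.
From E = E° − (0.0592/n) log Q: log Q = (E° − E)·n/0.0592 = (+2.06 − (+2.063))·2/0.0592 = -0.1014.
So 2·log[Tl⁺] = 1·log(0.0349) − log Q = -1.4572 − (-0.1014) = -1.3558; log[Tl⁺] = -1.3558 / 2 = -0.6779; [Tl⁺] = 10^(-0.6779) ≈ 0.21 M.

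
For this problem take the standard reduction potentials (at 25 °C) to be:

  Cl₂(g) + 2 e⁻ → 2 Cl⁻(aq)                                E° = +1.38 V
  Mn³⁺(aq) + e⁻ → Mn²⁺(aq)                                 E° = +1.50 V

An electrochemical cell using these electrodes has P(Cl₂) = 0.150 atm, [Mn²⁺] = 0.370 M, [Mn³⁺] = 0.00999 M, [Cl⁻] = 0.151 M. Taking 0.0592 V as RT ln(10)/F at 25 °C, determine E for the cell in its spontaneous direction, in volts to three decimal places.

+0.003 V

Mn³⁺/Mn²⁺ is the cathode (higher E°), Cl₂/Cl⁻ the anode: E°cell = +1.50 − (+1.38) = +0.12 V, n = 2.
Overall: 2 Mn³⁺(aq) + 2 Cl⁻(aq) → 2 Mn²⁺(aq) + Cl₂(g)
Q = [Mn²⁺]^2·P(Cl₂) / ([Mn³⁺]^2·[Cl⁻]^2); log Q = 3.955.
E = E° − (0.0592/n) log Q = +0.12 − (0.0592/2)(3.955) = +0.003 V.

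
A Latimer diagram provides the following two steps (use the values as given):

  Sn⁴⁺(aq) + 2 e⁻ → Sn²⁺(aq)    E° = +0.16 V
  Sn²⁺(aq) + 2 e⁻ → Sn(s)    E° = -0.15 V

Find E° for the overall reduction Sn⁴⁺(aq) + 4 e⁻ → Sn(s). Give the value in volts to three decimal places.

Since ΔG° = −nFE° is additive over sequential reductions, n₃E°₃ = n₁E°₁ + n₂E°₂.
E°₃ = (2×+0.16 + 2×-0.15) / 4 = (+0.020) / 4 = +0.005 V.

+0.005 V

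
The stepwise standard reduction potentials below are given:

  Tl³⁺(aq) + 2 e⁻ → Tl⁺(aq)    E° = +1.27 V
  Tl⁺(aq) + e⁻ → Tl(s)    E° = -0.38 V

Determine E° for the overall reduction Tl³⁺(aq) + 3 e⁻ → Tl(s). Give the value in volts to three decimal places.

Since ΔG° = −nFE° is additive over sequential reductions, n₃E°₃ = n₁E°₁ + n₂E°₂.
E°₃ = (2×+1.27 + 1×-0.38) / 3 = (+2.160) / 3 = +0.720 V.

+0.720 V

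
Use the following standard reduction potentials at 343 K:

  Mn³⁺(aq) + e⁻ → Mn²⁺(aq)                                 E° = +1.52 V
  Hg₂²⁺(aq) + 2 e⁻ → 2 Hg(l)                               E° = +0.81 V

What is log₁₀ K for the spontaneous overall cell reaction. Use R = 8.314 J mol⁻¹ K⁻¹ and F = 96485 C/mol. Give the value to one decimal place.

20.9

Cathode: Mn³⁺/Mn²⁺; anode: Hg₂²⁺/Hg. E°cell = (+1.52) − (+0.81) = +0.71 V, with n = 2.
ΔG° = −nFE° = −RT ln K, so ln K = nFE°/(RT) = (2)(96485)(+0.71) / ((8.314)(343)) = 48.045.
log₁₀ K = 48.045 / ln 10 = 20.9.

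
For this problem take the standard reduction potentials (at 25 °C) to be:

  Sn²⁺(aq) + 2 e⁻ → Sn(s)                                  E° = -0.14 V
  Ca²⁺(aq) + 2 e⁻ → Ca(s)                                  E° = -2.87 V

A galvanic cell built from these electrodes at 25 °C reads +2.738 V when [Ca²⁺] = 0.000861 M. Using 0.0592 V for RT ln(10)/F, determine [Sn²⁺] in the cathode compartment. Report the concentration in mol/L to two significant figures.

Sn²⁺/Sn is the cathode, Ca²⁺/Ca the anode: E°cell = +2.73 V, n = 2.
Overall reaction: Sn²⁺(aq) + Ca(s) → Sn(s) + Ca²⁺(aq); Q = [Ca²⁺]^1/[Sn²⁺]^1.
From E = E° − (0.0592/n) log Q: log Q = (E° − E)·n/0.0592 = (+2.73 − (+2.738))·2/0.0592 = -0.2703.
So 1·log[Sn²⁺] = 1·log(0.000861) − log Q = -3.0650 − (-0.2703) = -2.7947; [Sn²⁺] = 10^(-2.7947) ≈ 0.0016 M.

0.0016 M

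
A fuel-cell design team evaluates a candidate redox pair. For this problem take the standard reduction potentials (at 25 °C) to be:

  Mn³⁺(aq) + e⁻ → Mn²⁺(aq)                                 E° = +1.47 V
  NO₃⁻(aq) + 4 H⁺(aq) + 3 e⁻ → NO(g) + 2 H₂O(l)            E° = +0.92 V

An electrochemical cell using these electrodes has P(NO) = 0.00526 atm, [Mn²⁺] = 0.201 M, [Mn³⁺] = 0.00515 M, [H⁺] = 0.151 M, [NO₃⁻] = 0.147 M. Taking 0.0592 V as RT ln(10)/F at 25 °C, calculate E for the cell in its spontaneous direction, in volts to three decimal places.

Mn³⁺/Mn²⁺ is the cathode (higher E°), NO₃⁻/NO the anode: E°cell = +1.47 − (+0.92) = +0.55 V, n = 3.
Overall: 3 Mn³⁺(aq) + NO(g) + 2 H₂O(l) → 3 Mn²⁺(aq) + NO₃⁻(aq) + 4 H⁺(aq)
Q = [Mn²⁺]^3·[NO₃⁻]·[H⁺]^4 / ([Mn³⁺]^3·P(NO)); log Q = 2.936.
E = E° − (0.0592/n) log Q = +0.55 − (0.0592/3)(2.936) = +0.492 V.

+0.492 V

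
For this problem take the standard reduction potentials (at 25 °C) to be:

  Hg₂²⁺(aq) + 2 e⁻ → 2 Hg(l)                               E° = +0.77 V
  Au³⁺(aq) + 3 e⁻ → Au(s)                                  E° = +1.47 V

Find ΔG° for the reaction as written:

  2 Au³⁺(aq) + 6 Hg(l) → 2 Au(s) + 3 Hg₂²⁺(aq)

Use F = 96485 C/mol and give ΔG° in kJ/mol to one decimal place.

-405.2 kJ/mol

As written, Au³⁺/Au is reduced (cathode) and Hg₂²⁺/Hg is oxidised (anode), so E°cell = (+1.47) − (+0.77) = +0.70 V.
Balancing electrons gives n = 6.
ΔG° = −nFE° = −(6)(96485)(+0.70) = -405,237 J = -405.2 kJ/mol.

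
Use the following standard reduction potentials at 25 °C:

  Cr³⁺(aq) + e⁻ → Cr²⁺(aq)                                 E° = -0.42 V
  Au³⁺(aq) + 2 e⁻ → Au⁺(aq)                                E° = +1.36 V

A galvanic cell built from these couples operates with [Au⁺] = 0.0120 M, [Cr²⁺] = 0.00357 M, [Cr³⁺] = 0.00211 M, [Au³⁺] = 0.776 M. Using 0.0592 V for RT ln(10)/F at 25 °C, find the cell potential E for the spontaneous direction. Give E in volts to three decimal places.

Au³⁺/Au⁺ is the cathode (higher E°), Cr³⁺/Cr²⁺ the anode: E°cell = +1.36 − (-0.42) = +1.78 V, n = 2.
Overall: Au³⁺(aq) + 2 Cr²⁺(aq) → Au⁺(aq) + 2 Cr³⁺(aq)
Q = [Au⁺]·[Cr³⁺]^2 / ([Au³⁺]·[Cr²⁺]^2); log Q = -2.267.
E = E° − (0.0592/n) log Q = +1.78 − (0.0592/2)(-2.267) = +1.847 V.

+1.847 V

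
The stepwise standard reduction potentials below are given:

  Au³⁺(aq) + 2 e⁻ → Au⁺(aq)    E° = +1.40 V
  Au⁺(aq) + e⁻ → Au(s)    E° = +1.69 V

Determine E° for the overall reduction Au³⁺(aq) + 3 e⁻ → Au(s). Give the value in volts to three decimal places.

Adding the free-energy changes (−nFE°) of the two steps gives −n₃FE°₃ = −n₁FE°₁ − n₂FE°₂.
E°₃ = (2×+1.40 + 1×+1.69) / 3 = (+4.490) / 3 = +1.497 V.

+1.497 V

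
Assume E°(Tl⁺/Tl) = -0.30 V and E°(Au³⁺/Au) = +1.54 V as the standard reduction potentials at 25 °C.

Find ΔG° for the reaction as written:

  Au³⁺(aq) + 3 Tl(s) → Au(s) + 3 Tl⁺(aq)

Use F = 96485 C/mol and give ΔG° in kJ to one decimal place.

-532.6 kJ

As written, Au³⁺/Au is reduced (cathode) and Tl⁺/Tl is oxidised (anode), so E°cell = (+1.54) − (-0.30) = +1.84 V.
Balancing electrons gives n = 3.
ΔG° = −nFE° = −(3)(96485)(+1.84) = -532,597 J = -532.6 kJ.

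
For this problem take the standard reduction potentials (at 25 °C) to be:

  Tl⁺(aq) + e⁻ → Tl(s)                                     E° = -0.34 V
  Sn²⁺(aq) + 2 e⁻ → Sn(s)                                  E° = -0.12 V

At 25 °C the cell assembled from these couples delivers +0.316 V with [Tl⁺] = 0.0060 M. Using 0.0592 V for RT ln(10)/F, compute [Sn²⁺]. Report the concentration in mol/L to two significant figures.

Sn²⁺/Sn is the cathode, Tl⁺/Tl the anode: E°cell = +0.22 V, n = 2.
Overall reaction: Sn²⁺(aq) + 2 Tl(s) → Sn(s) + 2 Tl⁺(aq); Q = [Tl⁺]^2/[Sn²⁺]^1.
From E = E° − (0.0592/n) log Q: log Q = (E° − E)·n/0.0592 = (+0.22 − (+0.316))·2/0.0592 = -3.2432.
So 1·log[Sn²⁺] = 2·log(0.006) − log Q = -4.4437 − (-3.2432) = -1.2005; [Sn²⁺] = 10^(-1.2005) ≈ 0.063 M.

0.063 M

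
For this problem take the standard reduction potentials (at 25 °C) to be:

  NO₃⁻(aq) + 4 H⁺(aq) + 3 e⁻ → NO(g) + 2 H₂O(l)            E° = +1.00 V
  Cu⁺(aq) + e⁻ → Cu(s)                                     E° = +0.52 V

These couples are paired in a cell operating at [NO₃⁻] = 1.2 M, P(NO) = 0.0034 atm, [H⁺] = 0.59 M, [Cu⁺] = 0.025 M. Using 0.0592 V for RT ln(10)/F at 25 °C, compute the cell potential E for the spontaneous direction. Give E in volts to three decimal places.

NO₃⁻/NO is the cathode (higher E°), Cu⁺/Cu the anode: E°cell = +1.00 − (+0.52) = +0.48 V, n = 3.
Overall: NO₃⁻(aq) + 4 H⁺(aq) + 3 Cu(s) → NO(g) + 2 H₂O(l) + 3 Cu⁺(aq)
Q = P(NO)·[Cu⁺]^3 / ([NO₃⁻]·[H⁺]^4); log Q = -6.437.
E = E° − (0.0592/n) log Q = +0.48 − (0.0592/3)(-6.437) = +0.607 V.

+0.607 V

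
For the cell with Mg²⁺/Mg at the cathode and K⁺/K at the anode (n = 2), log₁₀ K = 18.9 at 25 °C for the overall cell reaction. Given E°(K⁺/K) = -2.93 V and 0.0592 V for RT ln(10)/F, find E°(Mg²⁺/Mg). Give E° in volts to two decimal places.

-2.37 V

E°cell = (0.0592/n)·log K = (0.0592/2)(18.9) = +0.559 V.
Since Mg²⁺/Mg is the cathode and K⁺/K the anode, E°cell = E°(Mg²⁺/Mg) − E°(K⁺/K).
So E°(Mg²⁺/Mg) = E°cell + E°(K⁺/K) = +0.559 + (-2.93) = -2.37 V.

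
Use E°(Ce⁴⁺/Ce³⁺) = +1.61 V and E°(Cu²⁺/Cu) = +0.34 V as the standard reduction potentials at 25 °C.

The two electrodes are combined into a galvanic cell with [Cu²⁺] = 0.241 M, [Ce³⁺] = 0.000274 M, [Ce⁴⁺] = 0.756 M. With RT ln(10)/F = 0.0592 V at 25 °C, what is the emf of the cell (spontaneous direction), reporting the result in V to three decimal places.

Ce⁴⁺/Ce³⁺ is the cathode (higher E°), Cu²⁺/Cu the anode: E°cell = +1.61 − (+0.34) = +1.27 V, n = 2.
Overall: 2 Ce⁴⁺(aq) + Cu(s) → 2 Ce³⁺(aq) + Cu²⁺(aq)
Q = [Ce³⁺]^2·[Cu²⁺] / ([Ce⁴⁺]^2); log Q = -7.500.
E = E° − (0.0592/n) log Q = +1.27 − (0.0592/2)(-7.500) = +1.492 V.

+1.492 V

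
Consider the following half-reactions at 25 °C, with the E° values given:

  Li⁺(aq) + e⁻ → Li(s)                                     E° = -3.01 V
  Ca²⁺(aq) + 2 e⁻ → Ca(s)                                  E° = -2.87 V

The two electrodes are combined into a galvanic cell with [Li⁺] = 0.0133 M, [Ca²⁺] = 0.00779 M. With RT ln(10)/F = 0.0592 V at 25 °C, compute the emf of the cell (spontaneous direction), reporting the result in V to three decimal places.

+0.189 V

Ca²⁺/Ca is the cathode (higher E°), Li⁺/Li the anode: E°cell = -2.87 − (-3.01) = +0.14 V, n = 2.
Overall: Ca²⁺(aq) + 2 Li(s) → Ca(s) + 2 Li⁺(aq)
Q = [Li⁺]^2 / ([Ca²⁺]); log Q = -1.644.
E = E° − (0.0592/n) log Q = +0.14 − (0.0592/2)(-1.644) = +0.189 V.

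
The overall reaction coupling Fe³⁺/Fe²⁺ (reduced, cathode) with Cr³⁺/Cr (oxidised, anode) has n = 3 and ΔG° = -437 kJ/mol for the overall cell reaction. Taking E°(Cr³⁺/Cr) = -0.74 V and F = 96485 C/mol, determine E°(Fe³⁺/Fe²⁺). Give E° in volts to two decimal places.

+0.77 V

E°cell = −ΔG°/(nF) = −(-437×10³)/((3)(96485)) = +1.510 V.
Since Fe³⁺/Fe²⁺ is the cathode and Cr³⁺/Cr the anode, E°cell = E°(Fe³⁺/Fe²⁺) − E°(Cr³⁺/Cr).
So E°(Fe³⁺/Fe²⁺) = E°cell + E°(Cr³⁺/Cr) = +1.510 + (-0.74) = +0.77 V.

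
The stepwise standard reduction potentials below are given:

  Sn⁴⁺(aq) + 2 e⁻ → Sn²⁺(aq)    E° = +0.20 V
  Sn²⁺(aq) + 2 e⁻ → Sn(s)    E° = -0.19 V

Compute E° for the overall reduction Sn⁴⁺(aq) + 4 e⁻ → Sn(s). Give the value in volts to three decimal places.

+0.005 V

Adding the free-energy changes (−nFE°) of the two steps gives −n₃FE°₃ = −n₁FE°₁ − n₂FE°₂.
E°₃ = (2×+0.20 + 2×-0.19) / 4 = (+0.020) / 4 = +0.005 V.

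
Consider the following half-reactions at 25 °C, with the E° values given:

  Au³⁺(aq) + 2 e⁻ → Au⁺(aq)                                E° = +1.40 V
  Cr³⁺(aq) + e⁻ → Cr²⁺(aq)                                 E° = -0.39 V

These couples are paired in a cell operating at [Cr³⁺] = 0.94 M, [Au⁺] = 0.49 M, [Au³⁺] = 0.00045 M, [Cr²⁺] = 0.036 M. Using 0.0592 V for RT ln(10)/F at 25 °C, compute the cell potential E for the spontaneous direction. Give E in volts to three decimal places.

+1.616 V

Au³⁺/Au⁺ is the cathode (higher E°), Cr³⁺/Cr²⁺ the anode: E°cell = +1.40 − (-0.39) = +1.79 V, n = 2.
Overall: Au³⁺(aq) + 2 Cr²⁺(aq) → Au⁺(aq) + 2 Cr³⁺(aq)
Q = [Au⁺]·[Cr³⁺]^2 / ([Au³⁺]·[Cr²⁺]^2); log Q = 5.871.
E = E° − (0.0592/n) log Q = +1.79 − (0.0592/2)(5.871) = +1.616 V.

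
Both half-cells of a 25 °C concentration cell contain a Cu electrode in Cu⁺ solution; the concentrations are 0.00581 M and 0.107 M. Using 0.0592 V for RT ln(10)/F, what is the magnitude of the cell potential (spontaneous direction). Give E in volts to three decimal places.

For a concentration cell E°cell = 0. The 0.107 M side is the cathode (reduction is favoured where [Cu⁺] is higher).
With n = 1, E = −(0.0592/1) log([Cu⁺]ₐₙ/[Cu⁺]꜀ₐₜ) = −(0.0592/1) log(0.00581/0.107) = −(0.0592/1)(-1.265) = +0.075 V.

+0.075 V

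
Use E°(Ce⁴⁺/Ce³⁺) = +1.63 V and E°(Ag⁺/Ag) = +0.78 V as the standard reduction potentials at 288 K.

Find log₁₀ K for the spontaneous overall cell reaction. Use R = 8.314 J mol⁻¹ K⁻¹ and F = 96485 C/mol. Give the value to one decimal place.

14.9

Cathode: Ce⁴⁺/Ce³⁺; anode: Ag⁺/Ag. E°cell = (+1.63) − (+0.78) = +0.85 V, with n = 1.
ΔG° = −nFE° = −RT ln K, so ln K = nFE°/(RT) = (1)(96485)(+0.85) / ((8.314)(288)) = 34.251.
log₁₀ K = 34.251 / ln 10 = 14.9.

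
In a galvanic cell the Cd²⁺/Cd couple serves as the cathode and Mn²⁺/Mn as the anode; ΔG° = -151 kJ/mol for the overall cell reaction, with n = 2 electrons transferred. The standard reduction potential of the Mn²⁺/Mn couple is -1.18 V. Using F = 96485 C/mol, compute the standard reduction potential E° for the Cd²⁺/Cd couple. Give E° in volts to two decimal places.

E°cell = −ΔG°/(nF) = −(-151×10³)/((2)(96485)) = +0.783 V.
Since Cd²⁺/Cd is the cathode and Mn²⁺/Mn the anode, E°cell = E°(Cd²⁺/Cd) − E°(Mn²⁺/Mn).
So E°(Cd²⁺/Cd) = E°cell + E°(Mn²⁺/Mn) = +0.783 + (-1.18) = -0.40 V.

-0.40 V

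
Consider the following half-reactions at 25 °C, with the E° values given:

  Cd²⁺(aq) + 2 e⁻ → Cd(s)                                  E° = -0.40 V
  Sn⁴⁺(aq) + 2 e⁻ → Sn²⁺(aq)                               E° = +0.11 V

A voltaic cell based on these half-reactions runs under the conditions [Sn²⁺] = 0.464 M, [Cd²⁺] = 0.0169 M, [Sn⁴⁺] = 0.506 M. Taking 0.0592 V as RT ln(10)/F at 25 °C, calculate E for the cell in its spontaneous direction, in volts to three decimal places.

+0.564 V

Sn⁴⁺/Sn²⁺ is the cathode (higher E°), Cd²⁺/Cd the anode: E°cell = +0.11 − (-0.40) = +0.51 V, n = 2.
Overall: Sn⁴⁺(aq) + Cd(s) → Sn²⁺(aq) + Cd²⁺(aq)
Q = [Sn²⁺]·[Cd²⁺] / ([Sn⁴⁺]); log Q = -1.810.
E = E° − (0.0592/n) log Q = +0.51 − (0.0592/2)(-1.810) = +0.564 V.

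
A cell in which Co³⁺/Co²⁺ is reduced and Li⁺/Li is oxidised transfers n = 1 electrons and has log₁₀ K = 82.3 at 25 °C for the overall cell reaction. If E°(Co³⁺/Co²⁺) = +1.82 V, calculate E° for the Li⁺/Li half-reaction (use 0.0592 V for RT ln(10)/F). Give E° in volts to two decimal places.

E°cell = (0.0592/n)·log K = (0.0592/1)(82.3) = +4.872 V.
Since Co³⁺/Co²⁺ is the cathode and Li⁺/Li the anode, E°cell = E°(Co³⁺/Co²⁺) − E°(Li⁺/Li).
So E°(Li⁺/Li) = E°(Co³⁺/Co²⁺) − E°cell = (+1.82) − (+4.872) = -3.05 V.

-3.05 V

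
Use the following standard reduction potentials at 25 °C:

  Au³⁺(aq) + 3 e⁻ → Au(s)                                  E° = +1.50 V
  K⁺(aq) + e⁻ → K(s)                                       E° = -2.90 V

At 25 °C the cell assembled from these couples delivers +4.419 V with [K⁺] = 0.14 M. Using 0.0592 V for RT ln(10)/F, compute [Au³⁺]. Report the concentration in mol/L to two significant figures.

0.025 M

Au³⁺/Au is the cathode, K⁺/K the anode: E°cell = +4.40 V, n = 3.
Overall reaction: Au³⁺(aq) + 3 K(s) → Au(s) + 3 K⁺(aq); Q = [K⁺]^3/[Au³⁺]^1.
From E = E° − (0.0592/n) log Q: log Q = (E° − E)·n/0.0592 = (+4.40 − (+4.419))·3/0.0592 = -0.9628.
So 1·log[Au³⁺] = 3·log(0.14) − log Q = -2.5616 − (-0.9628) = -1.5988; [Au³⁺] = 10^(-1.5988) ≈ 0.025 M.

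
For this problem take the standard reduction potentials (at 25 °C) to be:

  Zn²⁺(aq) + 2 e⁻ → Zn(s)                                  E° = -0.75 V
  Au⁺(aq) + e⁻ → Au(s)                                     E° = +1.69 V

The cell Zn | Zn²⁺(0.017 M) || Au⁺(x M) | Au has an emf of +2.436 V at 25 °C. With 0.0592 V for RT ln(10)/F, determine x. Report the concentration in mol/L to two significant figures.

Au⁺/Au is the cathode, Zn²⁺/Zn the anode: E°cell = +2.44 V, n = 2.
Overall reaction: 2 Au⁺(aq) + Zn(s) → 2 Au(s) + Zn²⁺(aq); Q = [Zn²⁺]^1/[Au⁺]^2.
From E = E° − (0.0592/n) log Q: log Q = (E° − E)·n/0.0592 = (+2.44 − (+2.436))·2/0.0592 = 0.1351.
So 2·log[Au⁺] = 1·log(0.017) − log Q = -1.7696 − (0.1351) = -1.9047; log[Au⁺] = -1.9047 / 2 = -0.9524; [Au⁺] = 10^(-0.9524) ≈ 0.11 M.

0.11 M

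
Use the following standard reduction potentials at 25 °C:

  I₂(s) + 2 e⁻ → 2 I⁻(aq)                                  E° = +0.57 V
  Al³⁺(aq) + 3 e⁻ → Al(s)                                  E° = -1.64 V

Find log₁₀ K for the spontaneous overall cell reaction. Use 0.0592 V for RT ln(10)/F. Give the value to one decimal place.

Cathode: I₂/I⁻; anode: Al³⁺/Al. E°cell = +2.21 V, n = 6.
log K = nE°cell / 0.0592 = (6)(+2.21) / 0.0592 = 224.0.

224.0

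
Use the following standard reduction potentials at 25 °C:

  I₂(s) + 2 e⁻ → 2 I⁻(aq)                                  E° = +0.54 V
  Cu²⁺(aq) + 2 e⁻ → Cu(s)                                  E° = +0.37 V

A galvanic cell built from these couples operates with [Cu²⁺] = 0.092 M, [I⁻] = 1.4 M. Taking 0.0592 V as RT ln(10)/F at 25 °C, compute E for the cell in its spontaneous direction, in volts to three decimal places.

+0.192 V

I₂/I⁻ is the cathode (higher E°), Cu²⁺/Cu the anode: E°cell = +0.54 − (+0.37) = +0.17 V, n = 2.
Overall: I₂(s) + Cu(s) → 2 I⁻(aq) + Cu²⁺(aq)
Q = [I⁻]^2·[Cu²⁺]; log Q = -0.744.
E = E° − (0.0592/n) log Q = +0.17 − (0.0592/2)(-0.744) = +0.192 V.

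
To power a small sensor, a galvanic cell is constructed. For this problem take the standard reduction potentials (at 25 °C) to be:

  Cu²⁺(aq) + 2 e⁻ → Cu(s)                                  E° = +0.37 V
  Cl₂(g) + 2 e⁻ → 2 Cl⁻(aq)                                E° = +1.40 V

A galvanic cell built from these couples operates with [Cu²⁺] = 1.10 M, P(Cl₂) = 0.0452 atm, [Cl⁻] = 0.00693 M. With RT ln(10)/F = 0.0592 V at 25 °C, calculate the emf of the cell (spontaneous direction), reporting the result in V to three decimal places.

+1.117 V

Cl₂/Cl⁻ is the cathode (higher E°), Cu²⁺/Cu the anode: E°cell = +1.40 − (+0.37) = +1.03 V, n = 2.
Overall: Cl₂(g) + Cu(s) → 2 Cl⁻(aq) + Cu²⁺(aq)
Q = [Cl⁻]^2·[Cu²⁺] / (P(Cl₂)); log Q = -2.932.
E = E° − (0.0592/n) log Q = +1.03 − (0.0592/2)(-2.932) = +1.117 V.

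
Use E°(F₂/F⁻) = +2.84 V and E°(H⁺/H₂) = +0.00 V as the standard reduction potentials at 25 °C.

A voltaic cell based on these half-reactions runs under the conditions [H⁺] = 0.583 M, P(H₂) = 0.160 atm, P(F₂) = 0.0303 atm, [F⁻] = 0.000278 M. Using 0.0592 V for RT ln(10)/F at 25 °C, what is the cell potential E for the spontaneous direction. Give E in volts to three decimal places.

F₂/F⁻ is the cathode (higher E°), H⁺/H₂ the anode: E°cell = +2.84 − (+0.00) = +2.84 V, n = 2.
Overall: F₂(g) + H₂(g) → 2 F⁻(aq) + 2 H⁺(aq)
Q = [F⁻]^2·[H⁺]^2 / (P(F₂)·P(H₂)); log Q = -5.266.
E = E° − (0.0592/n) log Q = +2.84 − (0.0592/2)(-5.266) = +2.996 V.

+2.996 V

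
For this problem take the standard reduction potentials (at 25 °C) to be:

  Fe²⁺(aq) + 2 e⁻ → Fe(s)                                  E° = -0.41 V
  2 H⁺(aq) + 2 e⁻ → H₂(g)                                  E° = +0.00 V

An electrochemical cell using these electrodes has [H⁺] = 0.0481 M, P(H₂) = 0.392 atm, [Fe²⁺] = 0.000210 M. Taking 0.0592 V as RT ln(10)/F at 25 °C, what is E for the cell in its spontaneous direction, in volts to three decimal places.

H⁺/H₂ is the cathode (higher E°), Fe²⁺/Fe the anode: E°cell = +0.00 − (-0.41) = +0.41 V, n = 2.
Overall: 2 H⁺(aq) + Fe(s) → H₂(g) + Fe²⁺(aq)
Q = P(H₂)·[Fe²⁺] / ([H⁺]^2); log Q = -1.449.
E = E° − (0.0592/n) log Q = +0.41 − (0.0592/2)(-1.449) = +0.453 V.

+0.453 V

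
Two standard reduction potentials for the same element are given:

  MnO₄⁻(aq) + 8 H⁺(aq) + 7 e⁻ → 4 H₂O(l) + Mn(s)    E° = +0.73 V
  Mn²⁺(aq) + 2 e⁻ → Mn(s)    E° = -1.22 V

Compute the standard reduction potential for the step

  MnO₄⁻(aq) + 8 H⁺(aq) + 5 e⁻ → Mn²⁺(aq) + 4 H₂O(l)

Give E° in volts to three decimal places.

+1.510 V

Sequential free energies add, so n₃E°₃ = n₁E°₁ + n₂E°₂.
With n₃ = 7, and the known step contributing 2×(-1.22) V, the unknown satisfies 5·E° = 7×(+0.73) − 2×(-1.22) = +7.550.
E° = +7.550 / 5 = +1.510 V.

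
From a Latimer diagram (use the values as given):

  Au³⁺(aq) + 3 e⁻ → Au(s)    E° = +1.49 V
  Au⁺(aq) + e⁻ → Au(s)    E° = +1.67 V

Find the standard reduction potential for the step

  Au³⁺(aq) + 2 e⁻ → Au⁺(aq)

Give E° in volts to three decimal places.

Sequential free energies add, so n₃E°₃ = n₁E°₁ + n₂E°₂.
With n₃ = 3, and the known step contributing 1×(+1.67) V, the unknown satisfies 2·E° = 3×(+1.49) − 1×(+1.67) = +2.800.
E° = +2.800 / 2 = +1.400 V.

+1.400 V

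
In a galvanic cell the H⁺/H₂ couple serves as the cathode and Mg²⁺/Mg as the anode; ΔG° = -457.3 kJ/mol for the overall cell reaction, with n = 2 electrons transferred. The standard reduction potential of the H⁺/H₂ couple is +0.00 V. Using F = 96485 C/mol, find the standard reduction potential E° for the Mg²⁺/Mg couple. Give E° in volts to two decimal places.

E°cell = −ΔG°/(nF) = −(-457.3×10³)/((2)(96485)) = +2.370 V.
Since H⁺/H₂ is the cathode and Mg²⁺/Mg the anode, E°cell = E°(H⁺/H₂) − E°(Mg²⁺/Mg).
So E°(Mg²⁺/Mg) = E°(H⁺/H₂) − E°cell = (+0.00) − (+2.370) = -2.37 V.

-2.37 V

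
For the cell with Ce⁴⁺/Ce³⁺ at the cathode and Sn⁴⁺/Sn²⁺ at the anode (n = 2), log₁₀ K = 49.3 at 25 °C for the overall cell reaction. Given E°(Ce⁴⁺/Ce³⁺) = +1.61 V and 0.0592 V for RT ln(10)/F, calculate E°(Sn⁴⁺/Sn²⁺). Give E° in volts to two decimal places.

+0.15 V

E°cell = (0.0592/n)·log K = (0.0592/2)(49.3) = +1.459 V.
Since Ce⁴⁺/Ce³⁺ is the cathode and Sn⁴⁺/Sn²⁺ the anode, E°cell = E°(Ce⁴⁺/Ce³⁺) − E°(Sn⁴⁺/Sn²⁺).
So E°(Sn⁴⁺/Sn²⁺) = E°(Ce⁴⁺/Ce³⁺) − E°cell = (+1.61) − (+1.459) = +0.15 V.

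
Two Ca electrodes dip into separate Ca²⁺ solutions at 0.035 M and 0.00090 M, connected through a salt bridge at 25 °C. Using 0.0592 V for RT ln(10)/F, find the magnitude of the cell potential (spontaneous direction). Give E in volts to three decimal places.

+0.047 V

For a concentration cell E°cell = 0. The 0.035 M side is the cathode (reduction is favoured where [Ca²⁺] is higher).
With n = 2, E = −(0.0592/2) log([Ca²⁺]ₐₙ/[Ca²⁺]꜀ₐₜ) = −(0.0592/2) log(0.0009/0.035) = −(0.0592/2)(-1.590) = +0.047 V.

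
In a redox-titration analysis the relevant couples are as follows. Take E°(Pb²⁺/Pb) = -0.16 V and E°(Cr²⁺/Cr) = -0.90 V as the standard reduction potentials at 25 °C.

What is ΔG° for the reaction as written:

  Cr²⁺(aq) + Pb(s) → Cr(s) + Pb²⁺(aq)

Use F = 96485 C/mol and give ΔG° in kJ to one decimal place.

As written, Cr²⁺/Cr is reduced (cathode) and Pb²⁺/Pb is oxidised (anode), so E°cell = (-0.90) − (-0.16) = -0.74 V.
Balancing electrons gives n = 2.
ΔG° = −nFE° = −(2)(96485)(-0.74) = 142,798 J = +142.8 kJ.

+142.8 kJ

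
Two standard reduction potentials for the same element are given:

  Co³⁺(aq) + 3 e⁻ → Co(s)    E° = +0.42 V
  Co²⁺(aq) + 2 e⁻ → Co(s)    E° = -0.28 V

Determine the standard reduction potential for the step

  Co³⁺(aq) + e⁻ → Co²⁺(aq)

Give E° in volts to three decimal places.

Sequential free energies add, so n₃E°₃ = n₁E°₁ + n₂E°₂.
With n₃ = 3, and the known step contributing 2×(-0.28) V, the unknown satisfies 1·E° = 3×(+0.42) − 2×(-0.28) = +1.820.
E° = +1.820 / 1 = +1.820 V.

+1.820 V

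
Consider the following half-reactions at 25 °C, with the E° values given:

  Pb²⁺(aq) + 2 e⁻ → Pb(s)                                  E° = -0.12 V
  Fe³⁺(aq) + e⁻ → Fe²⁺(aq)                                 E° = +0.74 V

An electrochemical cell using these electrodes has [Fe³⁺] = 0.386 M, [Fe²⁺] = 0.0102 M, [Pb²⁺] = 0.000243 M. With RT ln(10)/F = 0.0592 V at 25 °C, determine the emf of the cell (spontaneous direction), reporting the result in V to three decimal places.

Fe³⁺/Fe²⁺ is the cathode (higher E°), Pb²⁺/Pb the anode: E°cell = +0.74 − (-0.12) = +0.86 V, n = 2.
Overall: 2 Fe³⁺(aq) + Pb(s) → 2 Fe²⁺(aq) + Pb²⁺(aq)
Q = [Fe²⁺]^2·[Pb²⁺] / ([Fe³⁺]^2); log Q = -6.770.
E = E° − (0.0592/n) log Q = +0.86 − (0.0592/2)(-6.770) = +1.060 V.

+1.060 V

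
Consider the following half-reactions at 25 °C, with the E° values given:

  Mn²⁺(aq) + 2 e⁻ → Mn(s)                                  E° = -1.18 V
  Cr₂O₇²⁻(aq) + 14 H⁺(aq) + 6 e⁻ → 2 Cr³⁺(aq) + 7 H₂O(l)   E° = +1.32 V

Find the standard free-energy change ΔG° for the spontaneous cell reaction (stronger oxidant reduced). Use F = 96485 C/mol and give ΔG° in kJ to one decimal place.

-1447.3 kJ

Cr₂O₇²⁻/Cr³⁺ (E° = +1.32 V) is the cathode; Mn²⁺/Mn (E° = -1.18 V) is the anode, so E°cell = +2.50 V.
Balancing electrons gives n = 6 (lcm of 6 and 2).
ΔG° = −nFE° = −(6)(96485)(+2.50) = -1,447,275 J = -1447.3 kJ.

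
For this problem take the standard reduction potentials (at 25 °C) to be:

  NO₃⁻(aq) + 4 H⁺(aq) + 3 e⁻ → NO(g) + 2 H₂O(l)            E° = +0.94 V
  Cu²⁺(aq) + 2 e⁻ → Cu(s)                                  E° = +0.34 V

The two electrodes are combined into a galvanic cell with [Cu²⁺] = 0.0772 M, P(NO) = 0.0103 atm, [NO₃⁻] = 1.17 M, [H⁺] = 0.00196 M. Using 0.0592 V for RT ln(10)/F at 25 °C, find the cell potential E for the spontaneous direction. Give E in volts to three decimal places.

+0.460 V

NO₃⁻/NO is the cathode (higher E°), Cu²⁺/Cu the anode: E°cell = +0.94 − (+0.34) = +0.60 V, n = 6.
Overall: 2 NO₃⁻(aq) + 8 H⁺(aq) + 3 Cu(s) → 2 NO(g) + 4 H₂O(l) + 3 Cu²⁺(aq)
Q = P(NO)^2·[Cu²⁺]^3 / ([NO₃⁻]^2·[H⁺]^8); log Q = 14.214.
E = E° − (0.0592/n) log Q = +0.60 − (0.0592/6)(14.214) = +0.460 V.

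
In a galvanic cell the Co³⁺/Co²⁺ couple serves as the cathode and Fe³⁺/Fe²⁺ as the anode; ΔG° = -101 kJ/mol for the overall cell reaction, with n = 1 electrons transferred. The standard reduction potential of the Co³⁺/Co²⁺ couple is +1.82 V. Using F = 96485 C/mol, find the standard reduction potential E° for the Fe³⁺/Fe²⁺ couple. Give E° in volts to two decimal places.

+0.77 V

E°cell = −ΔG°/(nF) = −(-101×10³)/((1)(96485)) = +1.047 V.
Since Co³⁺/Co²⁺ is the cathode and Fe³⁺/Fe²⁺ the anode, E°cell = E°(Co³⁺/Co²⁺) − E°(Fe³⁺/Fe²⁺).
So E°(Fe³⁺/Fe²⁺) = E°(Co³⁺/Co²⁺) − E°cell = (+1.82) − (+1.047) = +0.77 V.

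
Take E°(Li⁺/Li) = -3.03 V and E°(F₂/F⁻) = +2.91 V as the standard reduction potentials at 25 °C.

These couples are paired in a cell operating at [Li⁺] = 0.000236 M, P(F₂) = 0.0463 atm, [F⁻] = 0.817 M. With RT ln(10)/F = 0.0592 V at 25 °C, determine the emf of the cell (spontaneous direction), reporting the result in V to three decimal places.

F₂/F⁻ is the cathode (higher E°), Li⁺/Li the anode: E°cell = +2.91 − (-3.03) = +5.94 V, n = 2.
Overall: F₂(g) + 2 Li(s) → 2 F⁻(aq) + 2 Li⁺(aq)
Q = [F⁻]^2·[Li⁺]^2 / (P(F₂)); log Q = -6.095.
E = E° − (0.0592/n) log Q = +5.94 − (0.0592/2)(-6.095) = +6.120 V.

+6.120 V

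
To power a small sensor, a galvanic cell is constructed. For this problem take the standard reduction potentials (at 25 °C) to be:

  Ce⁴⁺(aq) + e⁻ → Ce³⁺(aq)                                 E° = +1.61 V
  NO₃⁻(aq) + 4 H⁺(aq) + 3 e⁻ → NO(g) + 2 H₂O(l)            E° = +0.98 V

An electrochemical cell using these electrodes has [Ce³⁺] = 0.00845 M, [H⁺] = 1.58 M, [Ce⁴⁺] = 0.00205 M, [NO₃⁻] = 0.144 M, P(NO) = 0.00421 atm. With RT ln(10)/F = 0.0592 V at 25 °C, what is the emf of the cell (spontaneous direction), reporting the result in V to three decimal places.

+0.548 V

Ce⁴⁺/Ce³⁺ is the cathode (higher E°), NO₃⁻/NO the anode: E°cell = +1.61 − (+0.98) = +0.63 V, n = 3.
Overall: 3 Ce⁴⁺(aq) + NO(g) + 2 H₂O(l) → 3 Ce³⁺(aq) + NO₃⁻(aq) + 4 H⁺(aq)
Q = [Ce³⁺]^3·[NO₃⁻]·[H⁺]^4 / ([Ce⁴⁺]^3·P(NO)); log Q = 4.174.
E = E° − (0.0592/n) log Q = +0.63 − (0.0592/3)(4.174) = +0.548 V.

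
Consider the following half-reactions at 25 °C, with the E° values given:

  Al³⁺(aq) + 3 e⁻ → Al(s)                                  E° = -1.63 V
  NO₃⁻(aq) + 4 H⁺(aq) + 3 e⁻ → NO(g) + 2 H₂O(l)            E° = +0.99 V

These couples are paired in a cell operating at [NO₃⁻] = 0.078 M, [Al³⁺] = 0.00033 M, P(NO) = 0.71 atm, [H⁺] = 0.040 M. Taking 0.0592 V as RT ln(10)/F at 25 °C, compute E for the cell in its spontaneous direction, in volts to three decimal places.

NO₃⁻/NO is the cathode (higher E°), Al³⁺/Al the anode: E°cell = +0.99 − (-1.63) = +2.62 V, n = 3.
Overall: NO₃⁻(aq) + 4 H⁺(aq) + Al(s) → NO(g) + 2 H₂O(l) + Al³⁺(aq)
Q = P(NO)·[Al³⁺] / ([NO₃⁻]·[H⁺]^4); log Q = 3.069.
E = E° − (0.0592/n) log Q = +2.62 − (0.0592/3)(3.069) = +2.559 V.

+2.559 V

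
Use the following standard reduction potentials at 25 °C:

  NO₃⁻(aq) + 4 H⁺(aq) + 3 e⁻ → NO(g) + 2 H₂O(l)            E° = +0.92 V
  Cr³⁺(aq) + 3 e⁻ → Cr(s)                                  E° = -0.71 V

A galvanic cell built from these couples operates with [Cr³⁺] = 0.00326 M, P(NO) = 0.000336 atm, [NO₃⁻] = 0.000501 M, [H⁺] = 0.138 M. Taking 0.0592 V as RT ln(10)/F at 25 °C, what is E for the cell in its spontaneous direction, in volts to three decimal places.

+1.615 V

NO₃⁻/NO is the cathode (higher E°), Cr³⁺/Cr the anode: E°cell = +0.92 − (-0.71) = +1.63 V, n = 3.
Overall: NO₃⁻(aq) + 4 H⁺(aq) + Cr(s) → NO(g) + 2 H₂O(l) + Cr³⁺(aq)
Q = P(NO)·[Cr³⁺] / ([NO₃⁻]·[H⁺]^4); log Q = 0.780.
E = E° − (0.0592/n) log Q = +1.63 − (0.0592/3)(0.780) = +1.615 V.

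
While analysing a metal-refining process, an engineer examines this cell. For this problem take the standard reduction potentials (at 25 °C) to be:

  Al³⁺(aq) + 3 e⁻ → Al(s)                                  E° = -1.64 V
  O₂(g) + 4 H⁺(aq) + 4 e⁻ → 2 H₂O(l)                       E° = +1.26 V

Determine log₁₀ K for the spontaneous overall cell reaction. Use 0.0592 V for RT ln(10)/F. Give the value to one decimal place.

Cathode: O₂/H₂O; anode: Al³⁺/Al. E°cell = +2.90 V, n = 12.
log K = nE°cell / 0.0592 = (12)(+2.90) / 0.0592 = 587.8.

587.8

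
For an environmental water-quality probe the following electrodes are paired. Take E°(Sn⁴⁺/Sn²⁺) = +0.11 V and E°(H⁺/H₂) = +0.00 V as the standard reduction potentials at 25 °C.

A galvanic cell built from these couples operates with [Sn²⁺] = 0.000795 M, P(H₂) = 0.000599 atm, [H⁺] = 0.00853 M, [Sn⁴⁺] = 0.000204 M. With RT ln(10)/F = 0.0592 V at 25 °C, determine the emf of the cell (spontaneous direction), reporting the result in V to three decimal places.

+0.120 V

Sn⁴⁺/Sn²⁺ is the cathode (higher E°), H⁺/H₂ the anode: E°cell = +0.11 − (+0.00) = +0.11 V, n = 2.
Overall: Sn⁴⁺(aq) + H₂(g) → Sn²⁺(aq) + 2 H⁺(aq)
Q = [Sn²⁺]·[H⁺]^2 / ([Sn⁴⁺]·P(H₂)); log Q = -0.325.
E = E° − (0.0592/n) log Q = +0.11 − (0.0592/2)(-0.325) = +0.120 V.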